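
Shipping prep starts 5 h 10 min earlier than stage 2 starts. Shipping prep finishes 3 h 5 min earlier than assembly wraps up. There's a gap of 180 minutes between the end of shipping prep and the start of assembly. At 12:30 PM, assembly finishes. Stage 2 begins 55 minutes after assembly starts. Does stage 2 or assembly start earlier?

assembly

Shipping prep ends at 12:30 PM − 185 min = 9:25 AM.
Assembly starts at 9:25 AM + 180 min = 12:25 PM.
Stage 2 starts at 12:25 PM + 55 min = 1:20 PM.
Stage 2 starts at 1:20 PM and assembly starts at 12:25 PM, so assembly is first.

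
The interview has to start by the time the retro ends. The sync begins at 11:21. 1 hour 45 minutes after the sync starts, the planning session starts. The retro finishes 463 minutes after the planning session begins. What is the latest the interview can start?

The planning session starts at 11:21 + 105 min = 13:06.
The retro ends at 13:06 + 463 min = 20:49.
The interview is bounded by the retro, so the latest it can start is 20:49.

20:49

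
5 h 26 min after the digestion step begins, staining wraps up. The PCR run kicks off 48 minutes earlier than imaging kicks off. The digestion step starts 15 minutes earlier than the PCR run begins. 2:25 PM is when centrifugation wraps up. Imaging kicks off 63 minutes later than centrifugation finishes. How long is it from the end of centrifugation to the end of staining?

Imaging starts at 2:25 PM + 63 min = 3:28 PM.
The PCR run starts at 3:28 PM − 48 min = 2:40 PM.
The digestion step starts at 2:40 PM − 15 min = 2:25 PM.
Staining ends at 2:25 PM + 326 min = 7:51 PM.
From 2:25 PM to 7:51 PM is 326 minutes.

326 minutes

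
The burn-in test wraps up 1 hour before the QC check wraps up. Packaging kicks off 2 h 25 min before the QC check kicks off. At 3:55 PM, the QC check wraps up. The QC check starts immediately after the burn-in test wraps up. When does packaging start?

12:30 PM

The burn-in test ends at 3:55 PM − 60 min = 2:55 PM.
So the QC check starts at 2:55 PM.
Packaging starts at 2:55 PM − 145 min = 12:30 PM.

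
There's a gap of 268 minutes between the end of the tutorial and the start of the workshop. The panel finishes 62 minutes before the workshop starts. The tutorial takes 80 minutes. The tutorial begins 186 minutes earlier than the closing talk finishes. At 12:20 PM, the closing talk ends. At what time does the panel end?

The tutorial starts at 12:20 PM − 186 min = 9:14 AM.
The tutorial ends at 9:14 AM + 80 min = 10:34 AM.
The workshop starts at 10:34 AM + 268 min = 3:02 PM.
The panel ends at 3:02 PM − 62 min = 2:00 PM.

2:00 PM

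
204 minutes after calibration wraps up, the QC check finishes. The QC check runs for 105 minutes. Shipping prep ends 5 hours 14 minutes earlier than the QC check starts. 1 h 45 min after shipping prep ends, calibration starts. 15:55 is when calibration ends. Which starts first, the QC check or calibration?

calibration

The QC check ends at 15:55 + 204 min = 19:19.
The QC check starts at 19:19 − 105 min = 17:34.
Shipping prep ends at 17:34 − 314 min = 12:20.
Calibration starts at 12:20 + 105 min = 14:05.
The QC check starts at 17:34 and calibration starts at 14:05, so calibration is first.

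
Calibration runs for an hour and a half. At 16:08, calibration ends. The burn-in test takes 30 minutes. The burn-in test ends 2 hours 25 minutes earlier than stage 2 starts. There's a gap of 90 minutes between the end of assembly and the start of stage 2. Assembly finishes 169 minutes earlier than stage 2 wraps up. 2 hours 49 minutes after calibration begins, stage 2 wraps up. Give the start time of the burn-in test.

Calibration starts at 16:08 − 90 min = 14:38.
Stage 2 ends at 14:38 + 169 min = 17:27.
Assembly ends at 17:27 − 169 min = 14:38.
Stage 2 starts at 14:38 + 90 min = 16:08.
The burn-in test ends at 16:08 − 145 min = 13:43.
The burn-in test starts at 13:43 − 30 min = 13:13.

13:13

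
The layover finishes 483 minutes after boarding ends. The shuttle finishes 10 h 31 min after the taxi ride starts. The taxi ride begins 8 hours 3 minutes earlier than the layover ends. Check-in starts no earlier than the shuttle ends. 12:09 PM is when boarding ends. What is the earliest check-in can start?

The layover ends at 12:09 PM + 483 min = 8:12 PM.
The taxi ride starts at 8:12 PM − 483 min = 12:09 PM.
The shuttle ends at 12:09 PM + 631 min = 10:40 PM.
Check-in is bounded by the shuttle, so the earliest it can start is 10:40 PM.

10:40 PM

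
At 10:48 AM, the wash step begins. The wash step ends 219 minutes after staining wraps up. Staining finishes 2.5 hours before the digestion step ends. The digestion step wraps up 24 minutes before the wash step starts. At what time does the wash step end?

11:33 AM

The digestion step ends at 10:48 AM − 24 min = 10:24 AM.
Staining ends at 10:24 AM − 150 min = 7:54 AM.
The wash step ends at 7:54 AM + 219 min = 11:33 AM.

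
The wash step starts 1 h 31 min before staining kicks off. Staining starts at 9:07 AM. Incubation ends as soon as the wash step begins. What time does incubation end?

7:36 AM

The wash step starts at 9:07 AM − 91 min = 7:36 AM.
So incubation ends at 7:36 AM.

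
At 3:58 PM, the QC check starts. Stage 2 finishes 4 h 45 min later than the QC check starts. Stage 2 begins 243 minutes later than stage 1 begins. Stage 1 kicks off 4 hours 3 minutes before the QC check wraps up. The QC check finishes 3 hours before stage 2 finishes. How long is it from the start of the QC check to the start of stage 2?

1 hour 45 minutes

Stage 2 ends at 3:58 PM + 285 min = 8:43 PM.
The QC check ends at 8:43 PM − 180 min = 5:43 PM.
Stage 1 starts at 5:43 PM − 243 min = 1:40 PM.
Stage 2 starts at 1:40 PM + 243 min = 5:43 PM.
From 3:58 PM to 5:43 PM is 1 hour 45 minutes.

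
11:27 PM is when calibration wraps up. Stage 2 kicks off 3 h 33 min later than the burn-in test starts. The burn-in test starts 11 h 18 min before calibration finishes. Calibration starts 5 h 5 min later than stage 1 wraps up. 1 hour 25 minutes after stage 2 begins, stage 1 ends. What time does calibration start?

10:12 PM

The burn-in test starts at 11:27 PM − 678 min = 12:09 PM.
Stage 2 starts at 12:09 PM + 213 min = 3:42 PM.
Stage 1 ends at 3:42 PM + 85 min = 5:07 PM.
Calibration starts at 5:07 PM + 305 min = 10:12 PM.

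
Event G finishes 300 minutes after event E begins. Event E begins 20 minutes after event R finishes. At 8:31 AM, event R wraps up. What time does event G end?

Event E starts at 8:31 AM + 20 min = 8:51 AM.
Event G ends at 8:51 AM + 300 min = 1:51 PM.

1:51 PM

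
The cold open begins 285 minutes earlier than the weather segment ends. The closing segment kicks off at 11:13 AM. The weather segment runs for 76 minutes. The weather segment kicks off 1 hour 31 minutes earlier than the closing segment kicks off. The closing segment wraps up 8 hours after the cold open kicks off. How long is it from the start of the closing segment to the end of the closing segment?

3 hours

The weather segment starts at 11:13 AM − 91 min = 9:42 AM.
The weather segment ends at 9:42 AM + 76 min = 10:58 AM.
The cold open starts at 10:58 AM − 285 min = 6:13 AM.
The closing segment ends at 6:13 AM + 480 min = 2:13 PM.
From 11:13 AM to 2:13 PM is 3 hours.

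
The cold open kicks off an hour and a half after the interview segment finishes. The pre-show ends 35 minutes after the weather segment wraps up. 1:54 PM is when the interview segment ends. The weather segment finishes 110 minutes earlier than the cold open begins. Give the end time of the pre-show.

The cold open starts at 1:54 PM + 90 min = 3:24 PM.
The weather segment ends at 3:24 PM − 110 min = 1:34 PM.
The pre-show ends at 1:34 PM + 35 min = 2:09 PM.

2:09 PM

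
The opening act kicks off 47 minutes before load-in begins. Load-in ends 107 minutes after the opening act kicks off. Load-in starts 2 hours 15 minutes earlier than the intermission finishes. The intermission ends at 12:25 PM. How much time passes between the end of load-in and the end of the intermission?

1 hour 15 minutes

Load-in starts at 12:25 PM − 135 min = 10:10 AM.
The opening act starts at 10:10 AM − 47 min = 9:23 AM.
Load-in ends at 9:23 AM + 107 min = 11:10 AM.
From 11:10 AM to 12:25 PM is 1 hour 15 minutes.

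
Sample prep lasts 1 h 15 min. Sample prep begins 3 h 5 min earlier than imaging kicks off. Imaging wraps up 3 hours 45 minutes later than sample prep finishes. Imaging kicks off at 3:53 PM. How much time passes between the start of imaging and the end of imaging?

Sample prep starts at 3:53 PM − 185 min = 12:48 PM.
Sample prep ends at 12:48 PM + 75 min = 2:03 PM.
Imaging ends at 2:03 PM + 225 min = 5:48 PM.
From 3:53 PM to 5:48 PM is 1 hour 55 minutes.

1 hour 55 minutes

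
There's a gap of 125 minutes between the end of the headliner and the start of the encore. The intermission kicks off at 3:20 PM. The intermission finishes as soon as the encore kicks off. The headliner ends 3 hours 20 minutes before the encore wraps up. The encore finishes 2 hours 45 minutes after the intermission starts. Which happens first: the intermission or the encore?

the intermission

The encore ends at 3:20 PM + 165 min = 6:05 PM.
The headliner ends at 6:05 PM − 200 min = 2:45 PM.
The encore starts at 2:45 PM + 125 min = 4:50 PM.
The intermission starts at 3:20 PM and the encore starts at 4:50 PM, so the intermission is first.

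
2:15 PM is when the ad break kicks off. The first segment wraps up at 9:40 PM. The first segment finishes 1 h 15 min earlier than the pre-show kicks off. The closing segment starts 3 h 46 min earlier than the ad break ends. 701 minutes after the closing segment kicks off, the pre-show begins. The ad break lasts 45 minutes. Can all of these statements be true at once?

The ad break ends at 2:15 PM + 45 min = 3:00 PM.
The closing segment starts at 3:00 PM − 226 min = 11:14 AM.
The pre-show starts at 11:14 AM + 701 min = 10:55 PM.
The first segment ends at 10:55 PM − 75 min = 9:40 PM.
That matches the stated 9:40 PM, so the schedule is consistent.

Yes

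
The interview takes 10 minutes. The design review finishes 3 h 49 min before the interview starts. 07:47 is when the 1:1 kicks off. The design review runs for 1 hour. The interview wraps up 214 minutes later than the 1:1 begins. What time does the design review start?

06:22

The interview ends at 07:47 + 214 min = 11:21.
The interview starts at 11:21 − 10 min = 11:11.
The design review ends at 11:11 − 229 min = 07:22.
The design review starts at 07:22 − 60 min = 06:22.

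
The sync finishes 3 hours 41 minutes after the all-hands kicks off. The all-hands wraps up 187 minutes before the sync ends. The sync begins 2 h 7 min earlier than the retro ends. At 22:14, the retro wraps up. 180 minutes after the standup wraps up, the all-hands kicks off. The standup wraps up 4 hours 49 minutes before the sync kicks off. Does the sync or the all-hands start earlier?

the all-hands

The sync starts at 22:14 − 127 min = 20:07.
The standup ends at 20:07 − 289 min = 15:18.
The all-hands starts at 15:18 + 180 min = 18:18.
The sync starts at 20:07 and the all-hands starts at 18:18, so the all-hands is first.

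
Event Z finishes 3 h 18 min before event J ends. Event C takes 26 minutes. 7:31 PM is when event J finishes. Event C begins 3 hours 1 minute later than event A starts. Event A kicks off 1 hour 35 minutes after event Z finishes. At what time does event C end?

Event Z ends at 7:31 PM − 198 min = 4:13 PM.
Event A starts at 4:13 PM + 95 min = 5:48 PM.
Event C starts at 5:48 PM + 181 min = 8:49 PM.
Event C ends at 8:49 PM + 26 min = 9:15 PM.

9:15 PM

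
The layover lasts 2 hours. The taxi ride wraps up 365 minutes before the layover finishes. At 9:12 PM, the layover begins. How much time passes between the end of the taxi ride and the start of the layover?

The layover ends at 9:12 PM + 120 min = 11:12 PM.
The taxi ride ends at 11:12 PM − 365 min = 5:07 PM.
From 5:07 PM to 9:12 PM is 4 hours 5 minutes.

4 hours 5 minutes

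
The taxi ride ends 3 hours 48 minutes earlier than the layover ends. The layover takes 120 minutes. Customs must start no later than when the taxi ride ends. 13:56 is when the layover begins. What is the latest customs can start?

The layover ends at 13:56 + 120 min = 15:56.
The taxi ride ends at 15:56 − 228 min = 12:08.
Customs is bounded by the taxi ride, so the latest it can start is 12:08.

12:08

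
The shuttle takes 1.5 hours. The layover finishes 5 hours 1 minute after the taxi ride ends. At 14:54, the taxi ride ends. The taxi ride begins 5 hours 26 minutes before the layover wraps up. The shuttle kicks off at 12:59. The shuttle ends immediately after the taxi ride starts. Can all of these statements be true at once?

The layover ends at 14:54 + 301 min = 19:55.
The taxi ride starts at 19:55 − 326 min = 14:29.
So the shuttle ends at 14:29.
The shuttle starts at 14:29 − 90 min = 12:59.
That matches the stated 12:59, so the schedule is consistent.

Yes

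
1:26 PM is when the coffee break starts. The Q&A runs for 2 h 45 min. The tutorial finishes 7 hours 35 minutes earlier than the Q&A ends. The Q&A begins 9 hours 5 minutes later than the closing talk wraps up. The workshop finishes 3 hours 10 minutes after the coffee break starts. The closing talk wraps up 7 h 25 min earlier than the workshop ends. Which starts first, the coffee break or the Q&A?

the coffee break

The workshop ends at 1:26 PM + 190 min = 4:36 PM.
The closing talk ends at 4:36 PM − 445 min = 9:11 AM.
The Q&A starts at 9:11 AM + 545 min = 6:16 PM.
The coffee break starts at 1:26 PM and the Q&A starts at 6:16 PM, so the coffee break is first.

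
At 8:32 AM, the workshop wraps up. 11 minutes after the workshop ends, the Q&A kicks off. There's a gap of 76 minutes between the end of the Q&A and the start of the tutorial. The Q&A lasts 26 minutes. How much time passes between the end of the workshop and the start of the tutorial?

The Q&A starts at 8:32 AM + 11 min = 8:43 AM.
The Q&A ends at 8:43 AM + 26 min = 9:09 AM.
The tutorial starts at 9:09 AM + 76 min = 10:25 AM.
From 8:32 AM to 10:25 AM is 1 h 53 min.

1 h 53 min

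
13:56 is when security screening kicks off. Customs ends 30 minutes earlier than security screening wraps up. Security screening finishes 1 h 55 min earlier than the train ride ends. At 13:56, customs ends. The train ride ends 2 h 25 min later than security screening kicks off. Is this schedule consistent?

The train ride ends at 13:56 + 145 min = 16:21.
Security screening ends at 16:21 − 115 min = 14:26.
Customs ends at 14:26 − 30 min = 13:56.
That matches the stated 13:56, so the schedule is consistent.

Yes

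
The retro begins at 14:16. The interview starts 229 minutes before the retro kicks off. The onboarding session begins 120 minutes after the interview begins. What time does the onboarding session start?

The interview starts at 14:16 − 229 min = 10:27.
The onboarding session starts at 10:27 + 120 min = 12:27.

12:27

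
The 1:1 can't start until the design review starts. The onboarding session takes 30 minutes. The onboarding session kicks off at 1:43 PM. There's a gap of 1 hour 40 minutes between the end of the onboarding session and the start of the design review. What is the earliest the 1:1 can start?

3:53 PM

The onboarding session ends at 1:43 PM + 30 min = 2:13 PM.
The design review starts at 2:13 PM + 100 min = 3:53 PM.
The 1:1 is bounded by the design review, so the earliest it can start is 3:53 PM.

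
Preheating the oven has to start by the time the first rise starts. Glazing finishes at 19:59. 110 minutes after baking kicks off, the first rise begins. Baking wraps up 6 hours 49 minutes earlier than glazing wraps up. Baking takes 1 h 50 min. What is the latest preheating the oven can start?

Baking ends at 19:59 − 409 min = 13:10.
Baking starts at 13:10 − 110 min = 11:20.
The first rise starts at 11:20 + 110 min = 13:10.
Preheating the oven is bounded by the first rise, so the latest it can start is 13:10.

13:10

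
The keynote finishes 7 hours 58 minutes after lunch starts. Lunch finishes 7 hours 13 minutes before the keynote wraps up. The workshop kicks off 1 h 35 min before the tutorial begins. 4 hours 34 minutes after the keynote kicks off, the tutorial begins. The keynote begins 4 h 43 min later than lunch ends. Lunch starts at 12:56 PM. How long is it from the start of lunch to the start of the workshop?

507 minutes

The keynote ends at 12:56 PM + 478 min = 8:54 PM.
Lunch ends at 8:54 PM − 433 min = 1:41 PM.
The keynote starts at 1:41 PM + 283 min = 6:24 PM.
The tutorial starts at 6:24 PM + 274 min = 10:58 PM.
The workshop starts at 10:58 PM − 95 min = 9:23 PM.
From 12:56 PM to 9:23 PM is 507 minutes.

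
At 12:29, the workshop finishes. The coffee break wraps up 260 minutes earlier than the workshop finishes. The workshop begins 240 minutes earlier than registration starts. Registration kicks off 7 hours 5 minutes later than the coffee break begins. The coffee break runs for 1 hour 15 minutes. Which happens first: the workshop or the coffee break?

the coffee break

The coffee break ends at 12:29 − 260 min = 08:09.
The coffee break starts at 08:09 − 75 min = 06:54.
Registration starts at 06:54 + 425 min = 13:59.
The workshop starts at 13:59 − 240 min = 09:59.
The workshop starts at 09:59 and the coffee break starts at 06:54, so the coffee break is first.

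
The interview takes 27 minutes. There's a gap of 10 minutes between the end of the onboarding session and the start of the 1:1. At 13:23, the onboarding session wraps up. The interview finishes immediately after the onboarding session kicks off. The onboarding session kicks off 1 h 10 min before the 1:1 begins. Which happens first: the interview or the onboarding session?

the interview

The 1:1 starts at 13:23 + 10 min = 13:33.
The onboarding session starts at 13:33 − 70 min = 12:23.
So the interview ends at 12:23.
The interview starts at 12:23 − 27 min = 11:56.
The interview starts at 11:56 and the onboarding session starts at 12:23, so the interview is first.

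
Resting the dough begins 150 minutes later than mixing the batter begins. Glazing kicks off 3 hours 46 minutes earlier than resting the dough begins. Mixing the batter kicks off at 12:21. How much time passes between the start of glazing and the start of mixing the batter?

1 h 16 min

Resting the dough starts at 12:21 + 150 min = 14:51.
Glazing starts at 14:51 − 226 min = 11:05.
From 11:05 to 12:21 is 1 h 16 min.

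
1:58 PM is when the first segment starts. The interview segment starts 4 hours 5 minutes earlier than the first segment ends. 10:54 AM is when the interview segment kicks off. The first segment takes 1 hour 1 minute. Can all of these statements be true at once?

Yes

The first segment ends at 1:58 PM + 61 min = 2:59 PM.
The interview segment starts at 2:59 PM − 245 min = 10:54 AM.
That matches the stated 10:54 AM, so the schedule is consistent.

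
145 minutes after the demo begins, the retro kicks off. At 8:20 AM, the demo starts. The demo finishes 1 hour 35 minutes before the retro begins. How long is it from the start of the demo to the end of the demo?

The retro starts at 8:20 AM + 145 min = 10:45 AM.
The demo ends at 10:45 AM − 95 min = 9:10 AM.
From 8:20 AM to 9:10 AM is 50 minutes.

50 minutes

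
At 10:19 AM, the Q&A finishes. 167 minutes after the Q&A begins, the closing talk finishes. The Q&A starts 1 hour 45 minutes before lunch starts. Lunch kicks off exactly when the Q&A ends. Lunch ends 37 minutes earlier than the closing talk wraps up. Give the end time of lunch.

Lunch starts at 10:19 AM.
The Q&A starts at 10:19 AM − 105 min = 8:34 AM.
The closing talk ends at 8:34 AM + 167 min = 11:21 AM.
Lunch ends at 11:21 AM − 37 min = 10:44 AM.

10:44 AM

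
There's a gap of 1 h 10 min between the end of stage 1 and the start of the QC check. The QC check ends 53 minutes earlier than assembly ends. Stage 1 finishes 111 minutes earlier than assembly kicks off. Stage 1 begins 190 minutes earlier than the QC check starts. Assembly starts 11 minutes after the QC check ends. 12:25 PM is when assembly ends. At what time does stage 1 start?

7:52 AM

The QC check ends at 12:25 PM − 53 min = 11:32 AM.
Assembly starts at 11:32 AM + 11 min = 11:43 AM.
Stage 1 ends at 11:43 AM − 111 min = 9:52 AM.
The QC check starts at 9:52 AM + 70 min = 11:02 AM.
Stage 1 starts at 11:02 AM − 190 min = 7:52 AM.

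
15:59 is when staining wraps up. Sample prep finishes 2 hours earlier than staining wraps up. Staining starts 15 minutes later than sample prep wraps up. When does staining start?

14:14

Sample prep ends at 15:59 − 120 min = 13:59.
Staining starts at 13:59 + 15 min = 14:14.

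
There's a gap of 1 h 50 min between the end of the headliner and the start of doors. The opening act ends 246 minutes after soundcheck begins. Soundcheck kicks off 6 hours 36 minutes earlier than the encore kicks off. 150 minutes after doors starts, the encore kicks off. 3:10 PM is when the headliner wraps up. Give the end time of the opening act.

5:00 PM

Doors starts at 3:10 PM + 110 min = 5:00 PM.
The encore starts at 5:00 PM + 150 min = 7:30 PM.
Soundcheck starts at 7:30 PM − 396 min = 12:54 PM.
The opening act ends at 12:54 PM + 246 min = 5:00 PM.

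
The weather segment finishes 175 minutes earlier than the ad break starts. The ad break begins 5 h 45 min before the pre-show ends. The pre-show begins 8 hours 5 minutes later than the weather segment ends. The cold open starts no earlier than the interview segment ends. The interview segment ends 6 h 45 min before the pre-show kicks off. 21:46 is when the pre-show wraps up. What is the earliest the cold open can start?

14:26

The ad break starts at 21:46 − 345 min = 16:01.
The weather segment ends at 16:01 − 175 min = 13:06.
The pre-show starts at 13:06 + 485 min = 21:11.
The interview segment ends at 21:11 − 405 min = 14:26.
The cold open is bounded by the interview segment, so the earliest it can start is 14:26.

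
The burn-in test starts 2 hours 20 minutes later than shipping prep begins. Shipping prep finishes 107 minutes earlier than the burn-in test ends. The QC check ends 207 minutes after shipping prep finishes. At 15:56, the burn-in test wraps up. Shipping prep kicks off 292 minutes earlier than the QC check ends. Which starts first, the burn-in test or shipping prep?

shipping prep

Shipping prep ends at 15:56 − 107 min = 14:09.
The QC check ends at 14:09 + 207 min = 17:36.
Shipping prep starts at 17:36 − 292 min = 12:44.
The burn-in test starts at 12:44 + 140 min = 15:04.
The burn-in test starts at 15:04 and shipping prep starts at 12:44, so shipping prep is first.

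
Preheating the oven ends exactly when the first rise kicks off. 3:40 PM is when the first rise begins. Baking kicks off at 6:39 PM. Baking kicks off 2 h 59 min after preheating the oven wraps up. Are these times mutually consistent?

Preheating the oven ends at 3:40 PM.
Baking starts at 3:40 PM + 179 min = 6:39 PM.
That matches the stated 6:39 PM, so the schedule is consistent.

Yes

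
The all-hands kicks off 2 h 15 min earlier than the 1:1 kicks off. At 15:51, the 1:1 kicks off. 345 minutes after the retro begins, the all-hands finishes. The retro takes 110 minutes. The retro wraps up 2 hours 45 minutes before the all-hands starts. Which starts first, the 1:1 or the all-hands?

The all-hands starts at 15:51 − 135 min = 13:36.
The 1:1 starts at 15:51 and the all-hands starts at 13:36, so the all-hands is first.

the all-hands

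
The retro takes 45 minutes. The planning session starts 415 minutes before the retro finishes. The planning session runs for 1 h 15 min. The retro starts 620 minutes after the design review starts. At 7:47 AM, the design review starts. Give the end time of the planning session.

The retro starts at 7:47 AM + 620 min = 6:07 PM.
The retro ends at 6:07 PM + 45 min = 6:52 PM.
The planning session starts at 6:52 PM − 415 min = 11:57 AM.
The planning session ends at 11:57 AM + 75 min = 1:12 PM.

1:12 PM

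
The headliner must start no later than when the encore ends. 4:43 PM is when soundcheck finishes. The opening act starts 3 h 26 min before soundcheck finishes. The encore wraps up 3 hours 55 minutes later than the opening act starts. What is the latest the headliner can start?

The opening act starts at 4:43 PM − 206 min = 1:17 PM.
The encore ends at 1:17 PM + 235 min = 5:12 PM.
The headliner is bounded by the encore, so the latest it can start is 5:12 PM.

5:12 PM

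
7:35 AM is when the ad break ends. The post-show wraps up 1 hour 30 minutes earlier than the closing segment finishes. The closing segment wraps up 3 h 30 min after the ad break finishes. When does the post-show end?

9:35 AM

The closing segment ends at 7:35 AM + 210 min = 11:05 AM.
The post-show ends at 11:05 AM − 90 min = 9:35 AM.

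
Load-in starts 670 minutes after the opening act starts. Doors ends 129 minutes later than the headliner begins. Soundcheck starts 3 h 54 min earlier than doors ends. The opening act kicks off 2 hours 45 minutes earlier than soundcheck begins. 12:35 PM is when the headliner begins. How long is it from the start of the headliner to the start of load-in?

400 minutes

Doors ends at 12:35 PM + 129 min = 2:44 PM.
Soundcheck starts at 2:44 PM − 234 min = 10:50 AM.
The opening act starts at 10:50 AM − 165 min = 8:05 AM.
Load-in starts at 8:05 AM + 670 min = 7:15 PM.
From 12:35 PM to 7:15 PM is 400 minutes.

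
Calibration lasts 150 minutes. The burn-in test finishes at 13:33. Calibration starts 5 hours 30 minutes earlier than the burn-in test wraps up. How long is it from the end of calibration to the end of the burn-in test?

Calibration starts at 13:33 − 330 min = 08:03.
Calibration ends at 08:03 + 150 min = 10:33.
From 10:33 to 13:33 is 3 hours.

3 hours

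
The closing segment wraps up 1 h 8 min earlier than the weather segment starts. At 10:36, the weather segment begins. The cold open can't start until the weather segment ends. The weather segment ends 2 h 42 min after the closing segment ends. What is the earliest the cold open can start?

12:10

The closing segment ends at 10:36 − 68 min = 09:28.
The weather segment ends at 09:28 + 162 min = 12:10.
The cold open is bounded by the weather segment, so the earliest it can start is 12:10.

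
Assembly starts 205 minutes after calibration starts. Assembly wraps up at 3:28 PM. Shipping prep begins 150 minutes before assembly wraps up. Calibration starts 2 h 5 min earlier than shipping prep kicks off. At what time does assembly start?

2:18 PM

Shipping prep starts at 3:28 PM − 150 min = 12:58 PM.
Calibration starts at 12:58 PM − 125 min = 10:53 AM.
Assembly starts at 10:53 AM + 205 min = 2:18 PM.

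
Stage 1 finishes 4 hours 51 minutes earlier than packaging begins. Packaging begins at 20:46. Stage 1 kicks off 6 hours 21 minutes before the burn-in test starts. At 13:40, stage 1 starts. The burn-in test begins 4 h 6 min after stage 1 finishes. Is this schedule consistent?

Stage 1 ends at 20:46 − 291 min = 15:55.
The burn-in test starts at 15:55 + 246 min = 20:01.
Stage 1 starts at 20:01 − 381 min = 13:40.
That matches the stated 13:40, so the schedule is consistent.

Yes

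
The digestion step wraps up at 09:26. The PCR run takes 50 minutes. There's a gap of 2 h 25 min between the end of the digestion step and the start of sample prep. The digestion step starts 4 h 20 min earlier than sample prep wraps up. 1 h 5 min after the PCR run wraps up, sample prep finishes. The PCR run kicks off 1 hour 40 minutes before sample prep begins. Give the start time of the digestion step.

07:46

Sample prep starts at 09:26 + 145 min = 11:51.
The PCR run starts at 11:51 − 100 min = 10:11.
The PCR run ends at 10:11 + 50 min = 11:01.
Sample prep ends at 11:01 + 65 min = 12:06.
The digestion step starts at 12:06 − 260 min = 07:46.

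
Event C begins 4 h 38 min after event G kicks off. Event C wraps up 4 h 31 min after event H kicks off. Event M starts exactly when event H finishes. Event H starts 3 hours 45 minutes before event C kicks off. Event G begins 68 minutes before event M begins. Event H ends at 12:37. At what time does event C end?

16:53

Event M starts at 12:37.
Event G starts at 12:37 − 68 min = 11:29.
Event C starts at 11:29 + 278 min = 16:07.
Event H starts at 16:07 − 225 min = 12:22.
Event C ends at 12:22 + 271 min = 16:53.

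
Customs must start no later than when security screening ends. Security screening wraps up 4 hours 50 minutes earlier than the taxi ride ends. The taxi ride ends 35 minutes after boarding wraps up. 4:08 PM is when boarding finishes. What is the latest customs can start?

The taxi ride ends at 4:08 PM + 35 min = 4:43 PM.
Security screening ends at 4:43 PM − 290 min = 11:53 AM.
Customs is bounded by security screening, so the latest it can start is 11:53 AM.

11:53 AM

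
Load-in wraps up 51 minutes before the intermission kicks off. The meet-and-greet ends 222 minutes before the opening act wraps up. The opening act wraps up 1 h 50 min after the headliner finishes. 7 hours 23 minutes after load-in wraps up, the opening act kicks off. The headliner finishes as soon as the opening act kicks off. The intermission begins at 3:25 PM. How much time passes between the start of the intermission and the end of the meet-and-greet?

Load-in ends at 3:25 PM − 51 min = 2:34 PM.
The opening act starts at 2:34 PM + 443 min = 9:57 PM.
So the headliner ends at 9:57 PM.
The opening act ends at 9:57 PM + 110 min = 11:47 PM.
The meet-and-greet ends at 11:47 PM − 222 min = 8:05 PM.
From 3:25 PM to 8:05 PM is 4 h 40 min.

4 h 40 min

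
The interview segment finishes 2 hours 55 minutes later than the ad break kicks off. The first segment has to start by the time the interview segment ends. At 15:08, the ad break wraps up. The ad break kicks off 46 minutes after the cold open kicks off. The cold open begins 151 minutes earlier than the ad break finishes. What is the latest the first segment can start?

The cold open starts at 15:08 − 151 min = 12:37.
The ad break starts at 12:37 + 46 min = 13:23.
The interview segment ends at 13:23 + 175 min = 16:18.
The first segment is bounded by the interview segment, so the latest it can start is 16:18.

16:18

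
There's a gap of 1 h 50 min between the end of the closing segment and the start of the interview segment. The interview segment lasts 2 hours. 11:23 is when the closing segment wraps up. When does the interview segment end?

15:13

The interview segment starts at 11:23 + 110 min = 13:13.
The interview segment ends at 13:13 + 120 min = 15:13.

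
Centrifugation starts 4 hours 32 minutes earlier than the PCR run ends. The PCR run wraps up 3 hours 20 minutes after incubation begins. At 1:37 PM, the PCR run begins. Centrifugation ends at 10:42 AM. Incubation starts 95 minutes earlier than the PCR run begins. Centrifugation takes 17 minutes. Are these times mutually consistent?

No

Incubation starts at 1:37 PM − 95 min = 12:02 PM.
The PCR run ends at 12:02 PM + 200 min = 3:22 PM.
Centrifugation starts at 3:22 PM − 272 min = 10:50 AM.
Centrifugation ends at 10:50 AM + 17 min = 11:07 AM.
But centrifugation is also said to end at 10:42 AM — a 25-minute conflict.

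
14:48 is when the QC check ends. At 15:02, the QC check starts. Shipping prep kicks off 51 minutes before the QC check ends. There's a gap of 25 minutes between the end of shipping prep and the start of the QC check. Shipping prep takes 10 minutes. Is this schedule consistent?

No

Shipping prep starts at 14:48 − 51 min = 13:57.
Shipping prep ends at 13:57 + 10 min = 14:07.
The QC check starts at 14:07 + 25 min = 14:32.
But the QC check is also said to start at 15:02 — a 30-minute conflict.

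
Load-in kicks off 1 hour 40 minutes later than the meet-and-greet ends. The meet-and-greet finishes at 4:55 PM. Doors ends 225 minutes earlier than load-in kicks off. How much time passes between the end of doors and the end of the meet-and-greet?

2 h 5 min

Load-in starts at 4:55 PM + 100 min = 6:35 PM.
Doors ends at 6:35 PM − 225 min = 2:50 PM.
From 2:50 PM to 4:55 PM is 2 h 5 min.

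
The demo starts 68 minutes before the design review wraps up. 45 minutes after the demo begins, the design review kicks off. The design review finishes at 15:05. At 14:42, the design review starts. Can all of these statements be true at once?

The demo starts at 15:05 − 68 min = 13:57.
The design review starts at 13:57 + 45 min = 14:42.
That matches the stated 14:42, so the schedule is consistent.

Yes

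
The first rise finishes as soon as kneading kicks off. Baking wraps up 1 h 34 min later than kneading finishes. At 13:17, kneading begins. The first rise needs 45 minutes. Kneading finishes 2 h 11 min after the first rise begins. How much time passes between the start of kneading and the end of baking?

180 minutes

The first rise ends at 13:17.
The first rise starts at 13:17 − 45 min = 12:32.
Kneading ends at 12:32 + 131 min = 14:43.
Baking ends at 14:43 + 94 min = 16:17.
From 13:17 to 16:17 is 180 minutes.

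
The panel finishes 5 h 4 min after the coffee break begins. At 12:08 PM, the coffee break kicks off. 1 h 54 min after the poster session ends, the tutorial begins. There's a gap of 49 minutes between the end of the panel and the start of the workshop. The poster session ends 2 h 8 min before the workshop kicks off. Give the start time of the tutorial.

5:47 PM

The panel ends at 12:08 PM + 304 min = 5:12 PM.
The workshop starts at 5:12 PM + 49 min = 6:01 PM.
The poster session ends at 6:01 PM − 128 min = 3:53 PM.
The tutorial starts at 3:53 PM + 114 min = 5:47 PM.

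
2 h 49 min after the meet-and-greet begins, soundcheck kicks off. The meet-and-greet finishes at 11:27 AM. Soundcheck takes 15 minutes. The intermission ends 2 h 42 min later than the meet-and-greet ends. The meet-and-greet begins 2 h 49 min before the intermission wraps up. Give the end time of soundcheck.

2:24 PM

The intermission ends at 11:27 AM + 162 min = 2:09 PM.
The meet-and-greet starts at 2:09 PM − 169 min = 11:20 AM.
Soundcheck starts at 11:20 AM + 169 min = 2:09 PM.
Soundcheck ends at 2:09 PM + 15 min = 2:24 PM.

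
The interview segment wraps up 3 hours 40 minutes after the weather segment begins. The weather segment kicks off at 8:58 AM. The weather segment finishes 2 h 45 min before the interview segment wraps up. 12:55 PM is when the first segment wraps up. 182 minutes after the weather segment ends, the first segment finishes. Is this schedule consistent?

The interview segment ends at 8:58 AM + 220 min = 12:38 PM.
The weather segment ends at 12:38 PM − 165 min = 9:53 AM.
The first segment ends at 9:53 AM + 182 min = 12:55 PM.
That matches the stated 12:55 PM, so the schedule is consistent.

Yes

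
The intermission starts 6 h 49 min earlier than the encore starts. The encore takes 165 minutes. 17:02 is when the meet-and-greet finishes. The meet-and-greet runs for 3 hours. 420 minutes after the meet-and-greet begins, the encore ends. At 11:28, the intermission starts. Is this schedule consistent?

The meet-and-greet starts at 17:02 − 180 min = 14:02.
The encore ends at 14:02 + 420 min = 21:02.
The encore starts at 21:02 − 165 min = 18:17.
The intermission starts at 18:17 − 409 min = 11:28.
That matches the stated 11:28, so the schedule is consistent.

Yes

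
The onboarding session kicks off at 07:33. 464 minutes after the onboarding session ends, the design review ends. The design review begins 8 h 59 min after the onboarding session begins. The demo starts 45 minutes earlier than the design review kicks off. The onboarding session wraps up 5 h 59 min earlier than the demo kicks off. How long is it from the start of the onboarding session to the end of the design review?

The design review starts at 07:33 + 539 min = 16:32.
The demo starts at 16:32 − 45 min = 15:47.
The onboarding session ends at 15:47 − 359 min = 09:48.
The design review ends at 09:48 + 464 min = 17:32.
From 07:33 to 17:32 is 9 h 59 min.

9 h 59 min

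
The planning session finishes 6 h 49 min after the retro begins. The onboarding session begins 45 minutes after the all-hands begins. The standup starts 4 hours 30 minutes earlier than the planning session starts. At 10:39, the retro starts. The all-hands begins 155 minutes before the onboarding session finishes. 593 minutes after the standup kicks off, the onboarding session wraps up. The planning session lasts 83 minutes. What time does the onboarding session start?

The planning session ends at 10:39 + 409 min = 17:28.
The planning session starts at 17:28 − 83 min = 16:05.
The standup starts at 16:05 − 270 min = 11:35.
The onboarding session ends at 11:35 + 593 min = 21:28.
The all-hands starts at 21:28 − 155 min = 18:53.
The onboarding session starts at 18:53 + 45 min = 19:38.

19:38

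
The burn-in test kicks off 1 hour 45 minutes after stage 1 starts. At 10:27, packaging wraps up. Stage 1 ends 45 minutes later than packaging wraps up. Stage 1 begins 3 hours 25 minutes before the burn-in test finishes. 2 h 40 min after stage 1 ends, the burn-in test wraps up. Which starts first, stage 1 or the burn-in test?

Stage 1 ends at 10:27 + 45 min = 11:12.
The burn-in test ends at 11:12 + 160 min = 13:52.
Stage 1 starts at 13:52 − 205 min = 10:27.
The burn-in test starts at 10:27 + 105 min = 12:12.
Stage 1 starts at 10:27 and the burn-in test starts at 12:12, so stage 1 is first.

stage 1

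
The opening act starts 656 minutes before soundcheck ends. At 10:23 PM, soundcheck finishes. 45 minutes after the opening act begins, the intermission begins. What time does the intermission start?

The opening act starts at 10:23 PM − 656 min = 11:27 AM.
The intermission starts at 11:27 AM + 45 min = 12:12 PM.

12:12 PM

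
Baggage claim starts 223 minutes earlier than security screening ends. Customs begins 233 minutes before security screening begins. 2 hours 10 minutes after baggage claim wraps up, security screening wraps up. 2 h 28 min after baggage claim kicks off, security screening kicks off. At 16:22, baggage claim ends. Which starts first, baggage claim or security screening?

Security screening ends at 16:22 + 130 min = 18:32.
Baggage claim starts at 18:32 − 223 min = 14:49.
Security screening starts at 14:49 + 148 min = 17:17.
Baggage claim starts at 14:49 and security screening starts at 17:17, so baggage claim is first.

baggage claim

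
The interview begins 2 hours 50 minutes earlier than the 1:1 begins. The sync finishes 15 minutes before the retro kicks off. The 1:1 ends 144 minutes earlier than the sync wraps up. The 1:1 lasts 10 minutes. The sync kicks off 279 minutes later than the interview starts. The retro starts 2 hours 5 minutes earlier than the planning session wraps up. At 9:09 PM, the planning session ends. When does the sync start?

The retro starts at 9:09 PM − 125 min = 7:04 PM.
The sync ends at 7:04 PM − 15 min = 6:49 PM.
The 1:1 ends at 6:49 PM − 144 min = 4:25 PM.
The 1:1 starts at 4:25 PM − 10 min = 4:15 PM.
The interview starts at 4:15 PM − 170 min = 1:25 PM.
The sync starts at 1:25 PM + 279 min = 6:04 PM.

6:04 PM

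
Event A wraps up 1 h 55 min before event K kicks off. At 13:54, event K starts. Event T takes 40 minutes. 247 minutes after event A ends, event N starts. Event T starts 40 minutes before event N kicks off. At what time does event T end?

Event A ends at 13:54 − 115 min = 11:59.
Event N starts at 11:59 + 247 min = 16:06.
Event T starts at 16:06 − 40 min = 15:26.
Event T ends at 15:26 + 40 min = 16:06.

16:06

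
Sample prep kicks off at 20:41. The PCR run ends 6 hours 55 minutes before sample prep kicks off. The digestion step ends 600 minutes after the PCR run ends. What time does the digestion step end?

The PCR run ends at 20:41 − 415 min = 13:46.
The digestion step ends at 13:46 + 600 min = 23:46.

23:46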